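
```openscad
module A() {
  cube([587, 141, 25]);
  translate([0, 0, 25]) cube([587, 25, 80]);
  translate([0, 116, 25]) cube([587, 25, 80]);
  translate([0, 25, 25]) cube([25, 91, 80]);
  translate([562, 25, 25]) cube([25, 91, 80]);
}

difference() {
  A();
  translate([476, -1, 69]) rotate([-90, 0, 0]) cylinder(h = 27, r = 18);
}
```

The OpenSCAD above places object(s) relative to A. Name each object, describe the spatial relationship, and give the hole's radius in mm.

The subtracted cylinder has r = 18 mm.

A is an open box. The open box has a circular hole through its front wall. The hole's radius is 18 mm.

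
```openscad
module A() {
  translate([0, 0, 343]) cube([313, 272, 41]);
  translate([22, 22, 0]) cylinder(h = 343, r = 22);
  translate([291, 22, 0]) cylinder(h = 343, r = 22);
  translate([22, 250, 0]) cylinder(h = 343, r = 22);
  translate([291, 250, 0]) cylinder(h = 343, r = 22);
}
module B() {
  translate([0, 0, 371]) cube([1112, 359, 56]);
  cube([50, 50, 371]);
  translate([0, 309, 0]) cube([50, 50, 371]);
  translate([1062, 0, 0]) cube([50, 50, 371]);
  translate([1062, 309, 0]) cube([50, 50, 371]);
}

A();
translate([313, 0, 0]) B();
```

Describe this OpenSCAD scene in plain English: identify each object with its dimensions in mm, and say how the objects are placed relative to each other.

A is a four-legged stool. The seat is 313×272 mm, 41 mm thick, top at z = 384 mm. It stands on four round legs, each 44 mm in diameter, from z = 0 to the seat underside, each leg's axis is inset half a diameter from the nearest pair of seat edges (so the leg's bounding box is flush with the corner).

B is a long wooden bench with a 1112 mm (x) × 359 mm (y) seat, 56 mm thick, its top surface 427 mm above the floor. Four 50 mm square legs at the seat corners, flush with the edges, run from z = 0 to the seat underside.

The bench is against the stool's +x side, with their −y faces flush.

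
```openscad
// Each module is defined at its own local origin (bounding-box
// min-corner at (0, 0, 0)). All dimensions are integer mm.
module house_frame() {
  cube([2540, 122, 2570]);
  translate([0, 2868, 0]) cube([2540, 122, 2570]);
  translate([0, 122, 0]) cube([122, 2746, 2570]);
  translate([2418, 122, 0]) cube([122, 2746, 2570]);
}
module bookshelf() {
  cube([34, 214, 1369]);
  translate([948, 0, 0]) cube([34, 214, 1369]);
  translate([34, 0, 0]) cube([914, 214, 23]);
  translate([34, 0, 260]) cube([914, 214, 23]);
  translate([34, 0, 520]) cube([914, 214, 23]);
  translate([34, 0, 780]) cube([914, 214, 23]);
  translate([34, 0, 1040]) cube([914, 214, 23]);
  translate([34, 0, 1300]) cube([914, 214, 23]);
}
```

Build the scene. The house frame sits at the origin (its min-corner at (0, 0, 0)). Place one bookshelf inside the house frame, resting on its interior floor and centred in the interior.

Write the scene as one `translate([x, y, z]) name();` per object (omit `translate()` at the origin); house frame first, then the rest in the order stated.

house_frame();
translate([779, 1388, 0]) bookshelf();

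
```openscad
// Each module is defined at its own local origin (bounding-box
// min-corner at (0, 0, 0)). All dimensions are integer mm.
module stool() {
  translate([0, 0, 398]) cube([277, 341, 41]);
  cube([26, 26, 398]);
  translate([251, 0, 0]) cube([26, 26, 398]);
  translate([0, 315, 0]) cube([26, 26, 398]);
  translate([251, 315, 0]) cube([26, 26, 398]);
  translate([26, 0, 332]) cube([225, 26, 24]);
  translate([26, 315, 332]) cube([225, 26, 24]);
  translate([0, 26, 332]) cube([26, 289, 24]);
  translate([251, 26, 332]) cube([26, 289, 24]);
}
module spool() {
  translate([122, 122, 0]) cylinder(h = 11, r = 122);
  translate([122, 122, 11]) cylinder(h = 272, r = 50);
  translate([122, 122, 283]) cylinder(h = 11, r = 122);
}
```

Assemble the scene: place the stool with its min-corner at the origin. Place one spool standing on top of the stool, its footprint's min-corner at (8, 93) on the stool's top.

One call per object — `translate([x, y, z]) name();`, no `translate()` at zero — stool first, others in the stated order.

stool();
translate([8, 93, 439]) spool();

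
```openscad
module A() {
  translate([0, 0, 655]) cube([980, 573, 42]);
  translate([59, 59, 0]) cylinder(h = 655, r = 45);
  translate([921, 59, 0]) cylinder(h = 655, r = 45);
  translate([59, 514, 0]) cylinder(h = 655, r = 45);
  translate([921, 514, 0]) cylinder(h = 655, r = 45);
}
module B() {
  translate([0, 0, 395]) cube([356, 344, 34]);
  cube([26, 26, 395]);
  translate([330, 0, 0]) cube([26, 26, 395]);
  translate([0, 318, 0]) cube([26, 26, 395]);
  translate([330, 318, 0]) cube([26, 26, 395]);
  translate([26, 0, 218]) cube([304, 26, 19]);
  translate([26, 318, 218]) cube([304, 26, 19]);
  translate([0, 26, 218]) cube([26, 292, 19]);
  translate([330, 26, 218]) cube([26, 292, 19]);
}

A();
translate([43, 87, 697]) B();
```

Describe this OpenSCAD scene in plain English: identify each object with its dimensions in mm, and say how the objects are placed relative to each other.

A is a table with a 980×573 mm rectangular top, 42 mm thick, top surface at z = 697 mm, supported by four round legs of 90 mm diameter, each leg's bounding box inset 14 mm from the nearest pair of top edges, running from the floor.

B is a four-legged stool. The seat is 356×344 mm, 34 mm thick, top at z = 429 mm. It stands on four square legs, each 26×26 mm in cross-section, from z = 0 to the seat underside, each flush with a corner of the seat. Four stretchers, 26 mm wide and 19 mm tall, connect adjacent legs with their undersides at z = 218 mm, each running between the inner faces of the legs it joins and aligned with the legs' outer faces on the other axis.

The stool is on top of the table.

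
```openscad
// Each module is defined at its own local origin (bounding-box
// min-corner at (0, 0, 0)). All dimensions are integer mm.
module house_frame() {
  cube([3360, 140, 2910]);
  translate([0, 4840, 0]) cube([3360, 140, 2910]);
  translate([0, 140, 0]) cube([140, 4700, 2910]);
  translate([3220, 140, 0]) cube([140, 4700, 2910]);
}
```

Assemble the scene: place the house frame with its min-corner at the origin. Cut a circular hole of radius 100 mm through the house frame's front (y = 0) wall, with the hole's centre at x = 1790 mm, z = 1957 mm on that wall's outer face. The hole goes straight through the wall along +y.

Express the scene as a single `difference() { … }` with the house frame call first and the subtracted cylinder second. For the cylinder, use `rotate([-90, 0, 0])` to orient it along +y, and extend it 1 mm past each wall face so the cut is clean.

difference() {
  house_frame();
  translate([1790, -1, 1957]) rotate([-90, 0, 0]) cylinder(h = 142, r = 100);
}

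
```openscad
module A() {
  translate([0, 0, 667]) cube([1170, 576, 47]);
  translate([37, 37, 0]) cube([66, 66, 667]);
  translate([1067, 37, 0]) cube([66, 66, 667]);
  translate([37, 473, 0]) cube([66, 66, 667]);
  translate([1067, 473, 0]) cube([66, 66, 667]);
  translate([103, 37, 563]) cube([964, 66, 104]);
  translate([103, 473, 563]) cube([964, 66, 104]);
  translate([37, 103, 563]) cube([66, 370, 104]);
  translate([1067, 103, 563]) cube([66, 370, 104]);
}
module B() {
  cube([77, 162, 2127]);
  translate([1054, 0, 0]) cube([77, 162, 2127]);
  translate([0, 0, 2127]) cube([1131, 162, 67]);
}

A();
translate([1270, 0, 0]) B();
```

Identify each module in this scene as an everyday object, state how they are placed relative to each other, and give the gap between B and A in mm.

The door frame's nearest face is 100 mm from the table's +x face.

A is a table. B is a door frame. The door frame is on the floor beside the table on its +x side. The gap between the door frame and the table is 100 mm.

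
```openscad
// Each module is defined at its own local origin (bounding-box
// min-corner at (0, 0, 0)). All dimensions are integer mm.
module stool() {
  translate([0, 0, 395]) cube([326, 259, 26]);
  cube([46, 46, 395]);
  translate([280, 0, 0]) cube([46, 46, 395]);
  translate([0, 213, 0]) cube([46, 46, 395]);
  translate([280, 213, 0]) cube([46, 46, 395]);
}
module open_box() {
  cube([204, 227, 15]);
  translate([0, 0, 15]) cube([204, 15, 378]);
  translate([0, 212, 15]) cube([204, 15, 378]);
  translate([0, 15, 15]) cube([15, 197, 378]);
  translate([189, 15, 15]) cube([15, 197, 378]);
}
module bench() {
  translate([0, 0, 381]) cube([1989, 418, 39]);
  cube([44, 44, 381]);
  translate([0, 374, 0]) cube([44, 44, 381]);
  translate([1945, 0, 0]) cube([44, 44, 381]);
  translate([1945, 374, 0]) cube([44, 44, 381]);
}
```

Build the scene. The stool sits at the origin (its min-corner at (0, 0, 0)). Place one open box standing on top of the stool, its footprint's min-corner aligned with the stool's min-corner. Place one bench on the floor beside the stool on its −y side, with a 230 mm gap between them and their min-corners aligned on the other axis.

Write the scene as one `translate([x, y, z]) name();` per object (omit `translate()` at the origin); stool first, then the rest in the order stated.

stool();
translate([0, 0, 421]) open_box();
translate([0, -648, 0]) bench();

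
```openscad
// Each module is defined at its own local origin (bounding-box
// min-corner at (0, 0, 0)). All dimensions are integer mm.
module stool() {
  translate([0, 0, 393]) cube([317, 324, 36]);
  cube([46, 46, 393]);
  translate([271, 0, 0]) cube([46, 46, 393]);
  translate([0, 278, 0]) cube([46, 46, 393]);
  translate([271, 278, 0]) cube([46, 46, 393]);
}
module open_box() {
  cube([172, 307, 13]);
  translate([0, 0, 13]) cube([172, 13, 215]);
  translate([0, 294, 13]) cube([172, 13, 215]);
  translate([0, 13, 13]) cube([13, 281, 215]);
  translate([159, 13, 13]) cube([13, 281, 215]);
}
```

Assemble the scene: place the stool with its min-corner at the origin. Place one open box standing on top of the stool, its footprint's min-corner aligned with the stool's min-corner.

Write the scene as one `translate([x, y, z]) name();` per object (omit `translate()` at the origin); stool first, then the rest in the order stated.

stool();
translate([0, 0, 429]) open_box();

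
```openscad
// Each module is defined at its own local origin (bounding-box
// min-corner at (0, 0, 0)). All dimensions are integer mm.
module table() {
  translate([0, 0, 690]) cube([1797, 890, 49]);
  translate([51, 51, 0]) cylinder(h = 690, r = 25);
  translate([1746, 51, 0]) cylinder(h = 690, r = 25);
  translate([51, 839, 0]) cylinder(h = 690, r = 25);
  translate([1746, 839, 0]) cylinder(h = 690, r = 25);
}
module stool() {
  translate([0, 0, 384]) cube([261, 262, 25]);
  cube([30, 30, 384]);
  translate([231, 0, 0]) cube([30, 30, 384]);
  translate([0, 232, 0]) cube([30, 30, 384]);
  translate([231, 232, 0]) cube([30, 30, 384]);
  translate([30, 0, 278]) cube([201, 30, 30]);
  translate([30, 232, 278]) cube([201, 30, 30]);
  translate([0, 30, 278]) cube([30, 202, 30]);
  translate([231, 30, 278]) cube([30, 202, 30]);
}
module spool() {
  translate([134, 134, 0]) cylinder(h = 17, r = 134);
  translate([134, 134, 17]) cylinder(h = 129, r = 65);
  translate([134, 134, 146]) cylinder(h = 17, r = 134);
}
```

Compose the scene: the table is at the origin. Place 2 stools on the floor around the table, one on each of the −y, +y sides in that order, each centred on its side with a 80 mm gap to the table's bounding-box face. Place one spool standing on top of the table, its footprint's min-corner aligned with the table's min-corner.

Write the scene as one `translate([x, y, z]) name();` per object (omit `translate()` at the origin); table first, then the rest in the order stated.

table();
translate([768, -342, 0]) stool();
translate([768, 970, 0]) stool();
translate([0, 0, 739]) spool();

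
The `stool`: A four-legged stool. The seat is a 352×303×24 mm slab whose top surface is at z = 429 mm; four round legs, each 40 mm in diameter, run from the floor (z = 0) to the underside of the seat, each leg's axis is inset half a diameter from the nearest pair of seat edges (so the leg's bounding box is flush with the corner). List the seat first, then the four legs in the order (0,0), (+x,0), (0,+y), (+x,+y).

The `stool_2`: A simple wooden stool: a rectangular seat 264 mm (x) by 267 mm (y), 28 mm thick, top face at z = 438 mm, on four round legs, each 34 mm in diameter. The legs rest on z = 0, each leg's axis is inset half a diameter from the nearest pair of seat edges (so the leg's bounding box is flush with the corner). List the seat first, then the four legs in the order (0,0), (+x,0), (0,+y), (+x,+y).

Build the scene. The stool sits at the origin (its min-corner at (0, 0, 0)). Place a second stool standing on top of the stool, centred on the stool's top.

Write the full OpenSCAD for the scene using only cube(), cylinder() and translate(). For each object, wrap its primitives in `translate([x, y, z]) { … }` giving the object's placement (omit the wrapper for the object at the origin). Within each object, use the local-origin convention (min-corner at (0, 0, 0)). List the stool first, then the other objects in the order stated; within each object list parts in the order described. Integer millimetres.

translate([0, 0, 405]) cube([352, 303, 24]);
translate([20, 20, 0]) cylinder(h = 405, r = 20);
translate([332, 20, 0]) cylinder(h = 405, r = 20);
translate([20, 283, 0]) cylinder(h = 405, r = 20);
translate([332, 283, 0]) cylinder(h = 405, r = 20);
translate([44, 18, 429]) {
  translate([0, 0, 410]) cube([264, 267, 28]);
  translate([17, 17, 0]) cylinder(h = 410, r = 17);
  translate([247, 17, 0]) cylinder(h = 410, r = 17);
  translate([17, 250, 0]) cylinder(h = 410, r = 17);
  translate([247, 250, 0]) cylinder(h = 410, r = 17);
}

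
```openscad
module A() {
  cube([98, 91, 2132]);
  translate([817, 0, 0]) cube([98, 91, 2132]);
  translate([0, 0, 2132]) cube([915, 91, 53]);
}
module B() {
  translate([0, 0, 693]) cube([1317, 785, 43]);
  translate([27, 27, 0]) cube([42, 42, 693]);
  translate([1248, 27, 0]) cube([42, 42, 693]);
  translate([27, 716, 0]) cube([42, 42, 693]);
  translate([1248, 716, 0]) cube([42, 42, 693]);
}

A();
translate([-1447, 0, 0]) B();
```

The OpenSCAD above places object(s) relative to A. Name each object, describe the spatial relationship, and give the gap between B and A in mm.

The table's nearest face is 130 mm from the door frame's −x face.

A is a door frame. B is a table. The table is on the floor beside the door frame on its −x side. The gap between the table and the door frame is 130 mm.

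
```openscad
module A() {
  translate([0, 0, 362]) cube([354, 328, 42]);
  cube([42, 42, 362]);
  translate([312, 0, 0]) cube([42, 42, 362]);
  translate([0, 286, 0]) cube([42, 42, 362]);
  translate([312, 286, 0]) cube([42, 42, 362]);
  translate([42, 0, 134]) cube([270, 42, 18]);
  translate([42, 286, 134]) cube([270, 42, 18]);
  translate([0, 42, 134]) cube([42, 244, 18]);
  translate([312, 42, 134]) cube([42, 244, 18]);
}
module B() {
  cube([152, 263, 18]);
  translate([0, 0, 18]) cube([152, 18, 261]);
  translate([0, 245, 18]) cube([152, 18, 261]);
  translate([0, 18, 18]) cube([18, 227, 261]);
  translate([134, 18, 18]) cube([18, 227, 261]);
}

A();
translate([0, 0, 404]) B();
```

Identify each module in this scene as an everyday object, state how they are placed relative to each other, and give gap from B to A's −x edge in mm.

The open box's min-x is at 0; the stool's min-x is 0; gap = 0 mm.

A is a stool. B is an open box. The open box is on top of the stool. The gap from the open box to the stool's −x edge is 0 mm.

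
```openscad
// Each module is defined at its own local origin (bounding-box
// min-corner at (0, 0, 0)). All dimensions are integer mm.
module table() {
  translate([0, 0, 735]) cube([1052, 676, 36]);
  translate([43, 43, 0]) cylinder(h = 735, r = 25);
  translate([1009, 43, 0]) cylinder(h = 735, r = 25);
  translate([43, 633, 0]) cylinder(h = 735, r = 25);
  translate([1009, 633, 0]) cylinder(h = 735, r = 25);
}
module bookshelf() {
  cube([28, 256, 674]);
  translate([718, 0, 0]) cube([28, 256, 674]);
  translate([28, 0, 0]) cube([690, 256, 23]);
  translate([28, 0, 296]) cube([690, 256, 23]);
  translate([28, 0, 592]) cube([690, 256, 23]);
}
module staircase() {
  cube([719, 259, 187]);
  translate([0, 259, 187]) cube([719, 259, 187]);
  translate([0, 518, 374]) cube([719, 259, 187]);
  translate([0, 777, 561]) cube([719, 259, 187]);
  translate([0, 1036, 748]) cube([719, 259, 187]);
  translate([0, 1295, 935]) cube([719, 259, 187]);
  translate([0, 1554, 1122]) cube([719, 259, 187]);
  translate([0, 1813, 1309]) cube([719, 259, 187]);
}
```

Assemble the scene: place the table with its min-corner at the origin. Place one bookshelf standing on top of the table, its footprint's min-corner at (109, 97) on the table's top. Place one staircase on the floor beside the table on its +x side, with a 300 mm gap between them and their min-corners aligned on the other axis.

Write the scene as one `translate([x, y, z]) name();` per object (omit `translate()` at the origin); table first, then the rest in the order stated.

table();
translate([109, 97, 771]) bookshelf();
translate([1352, 0, 0]) staircase();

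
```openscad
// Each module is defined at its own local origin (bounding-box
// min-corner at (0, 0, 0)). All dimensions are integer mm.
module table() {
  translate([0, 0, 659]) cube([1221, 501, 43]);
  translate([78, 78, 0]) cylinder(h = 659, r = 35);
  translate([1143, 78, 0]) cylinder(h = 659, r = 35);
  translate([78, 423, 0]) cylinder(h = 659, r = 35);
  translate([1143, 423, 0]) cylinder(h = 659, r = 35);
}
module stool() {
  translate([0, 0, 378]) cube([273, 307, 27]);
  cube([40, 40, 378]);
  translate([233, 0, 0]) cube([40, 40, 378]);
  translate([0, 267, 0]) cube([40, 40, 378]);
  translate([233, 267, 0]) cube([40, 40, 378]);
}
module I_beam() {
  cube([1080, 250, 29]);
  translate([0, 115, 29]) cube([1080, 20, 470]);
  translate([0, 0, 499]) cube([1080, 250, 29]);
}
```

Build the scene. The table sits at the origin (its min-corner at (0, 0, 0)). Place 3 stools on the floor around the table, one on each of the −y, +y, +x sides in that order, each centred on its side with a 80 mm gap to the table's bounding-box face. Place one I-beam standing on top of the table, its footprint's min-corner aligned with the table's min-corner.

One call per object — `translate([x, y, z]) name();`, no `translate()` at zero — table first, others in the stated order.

table();
translate([474, -387, 0]) stool();
translate([474, 581, 0]) stool();
translate([1301, 97, 0]) stool();
translate([0, 0, 702]) I_beam();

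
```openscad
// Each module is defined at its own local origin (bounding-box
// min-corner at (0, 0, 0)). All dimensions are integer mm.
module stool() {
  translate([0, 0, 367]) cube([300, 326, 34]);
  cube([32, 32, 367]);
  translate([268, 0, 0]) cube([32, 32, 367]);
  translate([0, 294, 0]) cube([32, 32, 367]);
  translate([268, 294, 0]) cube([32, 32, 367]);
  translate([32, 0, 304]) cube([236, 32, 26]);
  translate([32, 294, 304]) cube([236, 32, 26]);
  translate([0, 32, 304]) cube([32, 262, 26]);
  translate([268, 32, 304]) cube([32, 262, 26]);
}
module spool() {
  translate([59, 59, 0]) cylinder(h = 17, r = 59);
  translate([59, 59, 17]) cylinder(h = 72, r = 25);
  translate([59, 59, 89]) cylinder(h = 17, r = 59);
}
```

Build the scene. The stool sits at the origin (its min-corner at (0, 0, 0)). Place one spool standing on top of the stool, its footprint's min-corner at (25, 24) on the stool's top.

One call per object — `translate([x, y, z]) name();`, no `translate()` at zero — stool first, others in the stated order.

stool();
translate([25, 24, 401]) spool();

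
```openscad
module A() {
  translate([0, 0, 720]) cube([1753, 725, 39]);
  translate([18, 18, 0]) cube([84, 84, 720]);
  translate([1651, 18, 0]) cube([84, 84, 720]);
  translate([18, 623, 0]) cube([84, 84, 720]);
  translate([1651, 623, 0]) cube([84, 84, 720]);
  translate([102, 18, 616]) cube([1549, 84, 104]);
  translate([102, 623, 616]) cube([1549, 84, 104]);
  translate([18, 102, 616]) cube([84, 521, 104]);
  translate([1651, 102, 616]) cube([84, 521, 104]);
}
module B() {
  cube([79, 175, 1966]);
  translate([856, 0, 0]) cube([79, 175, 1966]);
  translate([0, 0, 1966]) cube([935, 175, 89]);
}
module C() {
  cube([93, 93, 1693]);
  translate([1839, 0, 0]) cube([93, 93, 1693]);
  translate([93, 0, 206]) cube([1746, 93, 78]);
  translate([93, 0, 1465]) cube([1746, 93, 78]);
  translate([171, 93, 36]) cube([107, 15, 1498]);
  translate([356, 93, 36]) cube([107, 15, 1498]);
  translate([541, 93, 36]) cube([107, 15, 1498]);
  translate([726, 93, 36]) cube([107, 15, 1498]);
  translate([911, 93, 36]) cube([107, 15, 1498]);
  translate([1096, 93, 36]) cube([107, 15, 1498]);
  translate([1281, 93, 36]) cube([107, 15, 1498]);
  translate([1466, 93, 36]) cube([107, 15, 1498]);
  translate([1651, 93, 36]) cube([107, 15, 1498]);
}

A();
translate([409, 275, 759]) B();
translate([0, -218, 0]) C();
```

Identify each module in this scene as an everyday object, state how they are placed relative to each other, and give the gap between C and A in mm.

A is a table. B is a door frame. C is a fence section. The door frame is on top of the table, centred. The fence section is on the floor beside the table on its −y side. The gap between the fence section and the table is 110 mm.

The fence section's nearest face is 110 mm from the table's −y face.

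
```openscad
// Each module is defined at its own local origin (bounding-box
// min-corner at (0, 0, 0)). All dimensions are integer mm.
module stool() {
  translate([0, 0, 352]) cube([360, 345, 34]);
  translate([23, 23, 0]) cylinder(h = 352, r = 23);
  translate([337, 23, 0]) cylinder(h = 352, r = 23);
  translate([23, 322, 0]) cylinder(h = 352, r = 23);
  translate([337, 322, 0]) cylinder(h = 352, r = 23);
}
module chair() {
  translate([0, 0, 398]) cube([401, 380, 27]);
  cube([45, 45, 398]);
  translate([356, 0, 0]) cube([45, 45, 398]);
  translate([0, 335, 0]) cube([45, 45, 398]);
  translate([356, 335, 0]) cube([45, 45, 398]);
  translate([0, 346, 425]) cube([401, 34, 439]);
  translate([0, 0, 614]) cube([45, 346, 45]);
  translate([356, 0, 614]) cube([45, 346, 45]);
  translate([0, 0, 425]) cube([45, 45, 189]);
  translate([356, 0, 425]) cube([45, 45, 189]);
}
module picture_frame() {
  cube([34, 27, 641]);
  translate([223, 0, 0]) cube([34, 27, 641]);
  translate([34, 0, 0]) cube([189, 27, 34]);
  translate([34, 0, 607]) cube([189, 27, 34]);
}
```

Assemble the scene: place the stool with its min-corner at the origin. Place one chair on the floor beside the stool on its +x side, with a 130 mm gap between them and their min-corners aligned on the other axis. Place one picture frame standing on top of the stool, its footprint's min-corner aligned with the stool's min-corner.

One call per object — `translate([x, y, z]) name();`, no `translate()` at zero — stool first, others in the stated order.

stool();
translate([490, 0, 0]) chair();
translate([0, 0, 386]) picture_frame();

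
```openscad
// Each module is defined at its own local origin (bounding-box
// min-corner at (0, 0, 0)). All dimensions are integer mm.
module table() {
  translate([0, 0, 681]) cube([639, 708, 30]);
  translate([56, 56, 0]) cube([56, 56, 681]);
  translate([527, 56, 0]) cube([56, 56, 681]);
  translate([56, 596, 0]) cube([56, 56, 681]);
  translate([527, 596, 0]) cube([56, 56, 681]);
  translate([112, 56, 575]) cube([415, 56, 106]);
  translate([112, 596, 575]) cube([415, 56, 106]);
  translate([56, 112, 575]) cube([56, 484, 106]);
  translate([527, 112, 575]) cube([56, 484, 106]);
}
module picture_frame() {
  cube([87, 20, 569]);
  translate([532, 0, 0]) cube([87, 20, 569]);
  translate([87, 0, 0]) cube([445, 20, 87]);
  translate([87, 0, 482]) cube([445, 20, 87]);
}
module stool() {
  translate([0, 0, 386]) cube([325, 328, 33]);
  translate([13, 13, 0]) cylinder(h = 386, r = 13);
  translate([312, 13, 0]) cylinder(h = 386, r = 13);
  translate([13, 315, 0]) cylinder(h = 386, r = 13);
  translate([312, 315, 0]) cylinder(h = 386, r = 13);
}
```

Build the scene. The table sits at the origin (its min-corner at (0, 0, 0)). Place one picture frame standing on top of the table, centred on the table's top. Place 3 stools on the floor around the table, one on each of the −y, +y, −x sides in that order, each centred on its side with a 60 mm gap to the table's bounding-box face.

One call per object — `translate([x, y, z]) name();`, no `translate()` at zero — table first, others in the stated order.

table();
translate([10, 344, 711]) picture_frame();
translate([157, -388, 0]) stool();
translate([157, 768, 0]) stool();
translate([-385, 190, 0]) stool();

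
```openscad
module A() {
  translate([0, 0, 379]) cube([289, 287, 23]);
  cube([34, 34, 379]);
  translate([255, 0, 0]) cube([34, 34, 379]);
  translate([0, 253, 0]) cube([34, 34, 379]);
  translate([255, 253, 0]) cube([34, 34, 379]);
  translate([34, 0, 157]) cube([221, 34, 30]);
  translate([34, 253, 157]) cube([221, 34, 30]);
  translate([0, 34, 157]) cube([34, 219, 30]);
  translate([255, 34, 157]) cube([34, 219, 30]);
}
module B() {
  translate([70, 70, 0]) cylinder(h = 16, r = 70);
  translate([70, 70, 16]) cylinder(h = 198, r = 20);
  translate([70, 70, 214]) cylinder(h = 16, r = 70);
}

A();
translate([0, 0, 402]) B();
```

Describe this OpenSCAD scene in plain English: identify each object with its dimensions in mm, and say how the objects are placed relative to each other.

A is a four-legged stool. The seat is 289×287 mm, 23 mm thick, top at z = 402 mm. It stands on four square legs, each 34×34 mm in cross-section, from z = 0 to the seat underside, each flush with a corner of the seat. Four stretchers, 34 mm wide and 30 mm tall, connect adjacent legs with their undersides at z = 157 mm, each running between the inner faces of the legs it joins and aligned with the legs' outer faces on the other axis.

B is a spool: two coaxial disc flanges of radius 70 mm and thickness 16 mm, joined by a core cylinder of radius 20 mm and height 198 mm. The lower flange rests on z = 0 and the three cylinders share a vertical axis.

The spool is on top of the stool.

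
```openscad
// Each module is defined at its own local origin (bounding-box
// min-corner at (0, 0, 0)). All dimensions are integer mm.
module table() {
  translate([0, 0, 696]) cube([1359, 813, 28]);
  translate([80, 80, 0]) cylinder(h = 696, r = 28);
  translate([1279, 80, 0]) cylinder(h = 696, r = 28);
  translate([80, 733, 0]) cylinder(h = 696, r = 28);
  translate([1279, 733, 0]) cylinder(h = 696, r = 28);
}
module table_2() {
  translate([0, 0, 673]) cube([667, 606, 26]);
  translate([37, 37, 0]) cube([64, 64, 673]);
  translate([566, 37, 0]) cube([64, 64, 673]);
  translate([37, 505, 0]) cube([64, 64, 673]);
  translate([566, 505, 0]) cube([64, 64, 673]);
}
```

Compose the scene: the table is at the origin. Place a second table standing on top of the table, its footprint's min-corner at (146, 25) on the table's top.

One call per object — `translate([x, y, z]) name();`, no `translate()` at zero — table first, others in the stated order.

table();
translate([146, 25, 724]) table_2();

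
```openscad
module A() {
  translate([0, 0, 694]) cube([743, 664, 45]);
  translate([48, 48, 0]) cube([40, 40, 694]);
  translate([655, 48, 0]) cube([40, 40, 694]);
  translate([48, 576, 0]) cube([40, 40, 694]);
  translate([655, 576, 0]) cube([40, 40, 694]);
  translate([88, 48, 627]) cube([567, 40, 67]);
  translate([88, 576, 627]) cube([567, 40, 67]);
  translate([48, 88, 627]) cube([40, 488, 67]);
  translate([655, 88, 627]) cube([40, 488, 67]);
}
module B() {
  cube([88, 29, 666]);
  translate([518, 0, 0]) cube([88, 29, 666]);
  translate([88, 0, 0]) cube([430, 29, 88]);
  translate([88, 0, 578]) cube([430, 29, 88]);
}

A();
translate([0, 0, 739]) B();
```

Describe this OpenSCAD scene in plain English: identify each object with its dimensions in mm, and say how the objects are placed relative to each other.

A is a rectangular dining table. The top is 743×664×45 mm with its upper surface at z = 739 mm. It stands on four 40×40 mm square legs, each inset 48 mm from the nearest pair of top edges, running from the floor to the underside of the top. Four apron rails, 40 mm thick and 67 mm tall, run between adjacent legs with their top edges flush with the underside of the top and their outer faces flush with the legs' outer faces.

B is a rectangular picture frame lying in the x–z plane (depth along y). The opening is 430 mm wide (x) by 490 mm tall (z), surrounded by a border 88 mm wide on all four sides. The frame is 29 mm deep and is made of two full-height vertical stiles with two horizontal rails fitted between them.

The picture frame is on top of the table.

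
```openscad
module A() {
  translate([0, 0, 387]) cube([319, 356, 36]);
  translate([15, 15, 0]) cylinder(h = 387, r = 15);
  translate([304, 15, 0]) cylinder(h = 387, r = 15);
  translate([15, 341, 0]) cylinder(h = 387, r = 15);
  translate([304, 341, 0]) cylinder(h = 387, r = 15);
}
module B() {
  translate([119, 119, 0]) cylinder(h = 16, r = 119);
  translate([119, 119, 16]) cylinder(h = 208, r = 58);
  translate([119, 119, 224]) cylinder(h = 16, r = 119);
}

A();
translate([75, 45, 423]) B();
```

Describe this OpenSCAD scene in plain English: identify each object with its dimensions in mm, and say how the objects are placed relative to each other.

A is a simple wooden stool: a rectangular seat 319 mm (x) by 356 mm (y), 36 mm thick, top face at z = 423 mm, on four round legs, each 30 mm in diameter. The legs rest on z = 0, each leg's axis is inset half a diameter from the nearest pair of seat edges (so the leg's bounding box is flush with the corner).

B is a spool: two coaxial disc flanges of radius 119 mm and thickness 16 mm, joined by a core cylinder of radius 58 mm and height 208 mm. The lower flange rests on z = 0 and the three cylinders share a vertical axis.

The spool is on top of the stool.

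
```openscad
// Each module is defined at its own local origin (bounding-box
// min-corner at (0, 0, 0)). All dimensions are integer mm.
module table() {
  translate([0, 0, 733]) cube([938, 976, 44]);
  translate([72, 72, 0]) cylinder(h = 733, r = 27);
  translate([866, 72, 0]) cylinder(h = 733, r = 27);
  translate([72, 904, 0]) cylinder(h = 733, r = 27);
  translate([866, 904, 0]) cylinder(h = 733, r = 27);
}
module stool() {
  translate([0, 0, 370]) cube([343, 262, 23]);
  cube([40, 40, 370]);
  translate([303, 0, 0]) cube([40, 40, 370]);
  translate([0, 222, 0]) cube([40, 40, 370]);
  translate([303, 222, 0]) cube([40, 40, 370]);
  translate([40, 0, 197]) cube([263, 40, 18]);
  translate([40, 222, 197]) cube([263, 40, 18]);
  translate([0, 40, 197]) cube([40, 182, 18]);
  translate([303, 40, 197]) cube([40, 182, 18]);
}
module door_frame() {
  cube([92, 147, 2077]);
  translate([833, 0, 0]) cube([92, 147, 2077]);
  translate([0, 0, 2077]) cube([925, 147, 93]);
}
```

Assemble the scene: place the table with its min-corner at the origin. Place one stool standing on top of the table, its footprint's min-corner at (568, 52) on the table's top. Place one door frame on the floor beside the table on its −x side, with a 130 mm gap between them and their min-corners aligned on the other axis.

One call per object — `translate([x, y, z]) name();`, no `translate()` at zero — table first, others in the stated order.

table();
translate([568, 52, 777]) stool();
translate([-1055, 0, 0]) door_frame();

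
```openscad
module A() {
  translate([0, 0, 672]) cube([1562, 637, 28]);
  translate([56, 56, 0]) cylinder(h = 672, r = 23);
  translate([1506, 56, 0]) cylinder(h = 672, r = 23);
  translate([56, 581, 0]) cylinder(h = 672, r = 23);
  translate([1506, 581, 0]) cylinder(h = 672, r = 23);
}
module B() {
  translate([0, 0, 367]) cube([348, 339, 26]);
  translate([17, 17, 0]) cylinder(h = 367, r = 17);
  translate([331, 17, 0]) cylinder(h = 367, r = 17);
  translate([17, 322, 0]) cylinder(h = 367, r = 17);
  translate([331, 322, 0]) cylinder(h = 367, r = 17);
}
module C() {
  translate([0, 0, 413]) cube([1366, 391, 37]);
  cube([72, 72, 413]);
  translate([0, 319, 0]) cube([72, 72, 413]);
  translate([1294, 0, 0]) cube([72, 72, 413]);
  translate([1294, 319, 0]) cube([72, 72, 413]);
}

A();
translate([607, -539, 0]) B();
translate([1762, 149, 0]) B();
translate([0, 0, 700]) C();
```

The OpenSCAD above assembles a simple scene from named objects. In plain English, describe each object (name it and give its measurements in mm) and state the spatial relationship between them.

A is a table: top 1562 mm (x) × 637 mm (y), 28 mm thick, upper face at z = 700 mm, on four round legs of 46 mm diameter, each leg's bounding box inset 33 mm from the nearest pair of top edges, running from z = 0 to the bottom of the top.

B is a four-legged stool. The seat is 348×339 mm, 26 mm thick, top at z = 393 mm. It stands on four round legs, each 34 mm in diameter, from z = 0 to the seat underside, each leg's axis is inset half a diameter from the nearest pair of seat edges (so the leg's bounding box is flush with the corner).

C is a long wooden bench with a 1366 mm (x) × 391 mm (y) seat, 37 mm thick, its top surface 450 mm above the floor. Four 72 mm square legs at the seat corners, flush with the edges, run from z = 0 to the seat underside.

Two stools sit around the table at the −y, +x sides. The bench is on top of the table.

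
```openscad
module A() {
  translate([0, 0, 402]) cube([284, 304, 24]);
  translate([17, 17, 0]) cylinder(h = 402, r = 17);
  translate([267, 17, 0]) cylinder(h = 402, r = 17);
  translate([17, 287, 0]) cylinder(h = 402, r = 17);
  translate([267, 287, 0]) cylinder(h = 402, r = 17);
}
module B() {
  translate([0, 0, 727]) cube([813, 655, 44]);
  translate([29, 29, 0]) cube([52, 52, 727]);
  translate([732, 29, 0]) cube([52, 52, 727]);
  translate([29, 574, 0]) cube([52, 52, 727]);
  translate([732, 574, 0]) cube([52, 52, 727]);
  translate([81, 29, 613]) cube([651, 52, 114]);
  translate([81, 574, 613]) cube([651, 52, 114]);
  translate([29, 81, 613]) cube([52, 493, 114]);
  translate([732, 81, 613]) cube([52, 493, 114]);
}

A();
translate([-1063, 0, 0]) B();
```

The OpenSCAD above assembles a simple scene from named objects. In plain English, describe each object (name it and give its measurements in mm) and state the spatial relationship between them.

A is a simple wooden stool: a rectangular seat 284 mm (x) by 304 mm (y), 24 mm thick, top face at z = 426 mm, on four round legs, each 34 mm in diameter. The legs rest on z = 0, each leg's axis is inset half a diameter from the nearest pair of seat edges (so the leg's bounding box is flush with the corner).

B is a table with a 813×655 mm rectangular top, 44 mm thick, top surface at z = 771 mm, supported by four 52×52 mm square legs, each inset 29 mm from the nearest pair of top edges, running from the floor. Four apron rails, 52 mm thick and 114 mm tall, run between adjacent legs with their top edges flush with the underside of the top and their outer faces flush with the legs' outer faces.

The table is on the floor beside the stool on its −x side.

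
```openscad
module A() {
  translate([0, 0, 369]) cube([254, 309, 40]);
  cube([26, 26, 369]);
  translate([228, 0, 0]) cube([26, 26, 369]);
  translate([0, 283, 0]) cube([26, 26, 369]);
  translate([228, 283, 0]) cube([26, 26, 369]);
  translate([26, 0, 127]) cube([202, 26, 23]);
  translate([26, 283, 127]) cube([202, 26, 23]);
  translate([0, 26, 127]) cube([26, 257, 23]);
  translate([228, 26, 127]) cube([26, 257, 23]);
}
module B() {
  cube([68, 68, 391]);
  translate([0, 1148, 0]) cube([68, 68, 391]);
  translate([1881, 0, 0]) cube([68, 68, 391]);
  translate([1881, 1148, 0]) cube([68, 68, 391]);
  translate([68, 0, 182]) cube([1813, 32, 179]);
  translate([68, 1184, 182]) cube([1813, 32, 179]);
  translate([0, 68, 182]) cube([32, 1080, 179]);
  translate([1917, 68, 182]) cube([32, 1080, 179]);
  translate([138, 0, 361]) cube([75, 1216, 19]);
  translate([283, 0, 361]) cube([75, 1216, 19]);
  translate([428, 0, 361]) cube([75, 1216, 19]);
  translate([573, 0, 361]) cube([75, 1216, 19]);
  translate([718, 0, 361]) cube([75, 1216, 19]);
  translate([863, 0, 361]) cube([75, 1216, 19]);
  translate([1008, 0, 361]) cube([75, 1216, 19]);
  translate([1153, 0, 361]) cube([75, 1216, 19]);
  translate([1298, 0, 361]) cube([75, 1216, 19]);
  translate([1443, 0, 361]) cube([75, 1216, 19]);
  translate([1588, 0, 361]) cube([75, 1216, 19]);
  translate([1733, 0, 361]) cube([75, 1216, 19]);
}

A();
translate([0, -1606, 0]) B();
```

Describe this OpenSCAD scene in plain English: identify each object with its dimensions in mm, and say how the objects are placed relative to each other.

A is a simple wooden stool: a rectangular seat 254 mm (x) by 309 mm (y), 40 mm thick, top face at z = 409 mm, on four square legs, each 26×26 mm in cross-section. The legs rest on z = 0, each flush with a corner of the seat. Four stretchers, 26 mm wide and 23 mm tall, connect adjacent legs with their undersides at z = 127 mm, each running between the inner faces of the legs it joins and aligned with the legs' outer faces on the other axis.

B is a bed frame 1949 mm long (x) by 1216 mm wide (y). Four 68×68 mm corner posts, 391 mm tall, at the corners of the footprint. Four rails of 32 mm thickness and 179 mm height run between adjacent posts with their undersides at z = 182 mm, their outer faces flush with the outside of the frame (the two x-running rails run between the posts' inner faces; the two y-running rails run between the posts' inner faces). 12 slats, each 75 mm wide (x) and 19 mm thick, lie across the top of the two x-running rails, running the full 1216 mm width of the frame in y; the slats are evenly spaced along x between the inner faces of the end posts with equal gaps (rounded down to the nearest mm) at the −x end and between each pair — any rounding remainder accumulates at the +x end.

The bed frame is on the floor beside the stool on its −y side.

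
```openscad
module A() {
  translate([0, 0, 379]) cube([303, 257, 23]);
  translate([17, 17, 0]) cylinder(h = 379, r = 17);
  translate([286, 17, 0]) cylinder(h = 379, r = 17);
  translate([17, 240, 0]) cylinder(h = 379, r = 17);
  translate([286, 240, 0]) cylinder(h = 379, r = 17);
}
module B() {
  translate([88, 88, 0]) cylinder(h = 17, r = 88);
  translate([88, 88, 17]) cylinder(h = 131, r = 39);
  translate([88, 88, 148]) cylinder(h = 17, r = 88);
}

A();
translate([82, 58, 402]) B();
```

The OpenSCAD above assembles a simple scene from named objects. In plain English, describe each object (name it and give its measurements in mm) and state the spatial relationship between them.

A is a simple wooden stool: a rectangular seat 303 mm (x) by 257 mm (y), 23 mm thick, top face at z = 402 mm, on four round legs, each 34 mm in diameter. The legs rest on z = 0, each leg's axis is inset half a diameter from the nearest pair of seat edges (so the leg's bounding box is flush with the corner).

B is a spool: two coaxial disc flanges of radius 88 mm and thickness 17 mm, joined by a core cylinder of radius 39 mm and height 131 mm. The lower flange rests on z = 0 and the three cylinders share a vertical axis.

The spool is on top of the stool.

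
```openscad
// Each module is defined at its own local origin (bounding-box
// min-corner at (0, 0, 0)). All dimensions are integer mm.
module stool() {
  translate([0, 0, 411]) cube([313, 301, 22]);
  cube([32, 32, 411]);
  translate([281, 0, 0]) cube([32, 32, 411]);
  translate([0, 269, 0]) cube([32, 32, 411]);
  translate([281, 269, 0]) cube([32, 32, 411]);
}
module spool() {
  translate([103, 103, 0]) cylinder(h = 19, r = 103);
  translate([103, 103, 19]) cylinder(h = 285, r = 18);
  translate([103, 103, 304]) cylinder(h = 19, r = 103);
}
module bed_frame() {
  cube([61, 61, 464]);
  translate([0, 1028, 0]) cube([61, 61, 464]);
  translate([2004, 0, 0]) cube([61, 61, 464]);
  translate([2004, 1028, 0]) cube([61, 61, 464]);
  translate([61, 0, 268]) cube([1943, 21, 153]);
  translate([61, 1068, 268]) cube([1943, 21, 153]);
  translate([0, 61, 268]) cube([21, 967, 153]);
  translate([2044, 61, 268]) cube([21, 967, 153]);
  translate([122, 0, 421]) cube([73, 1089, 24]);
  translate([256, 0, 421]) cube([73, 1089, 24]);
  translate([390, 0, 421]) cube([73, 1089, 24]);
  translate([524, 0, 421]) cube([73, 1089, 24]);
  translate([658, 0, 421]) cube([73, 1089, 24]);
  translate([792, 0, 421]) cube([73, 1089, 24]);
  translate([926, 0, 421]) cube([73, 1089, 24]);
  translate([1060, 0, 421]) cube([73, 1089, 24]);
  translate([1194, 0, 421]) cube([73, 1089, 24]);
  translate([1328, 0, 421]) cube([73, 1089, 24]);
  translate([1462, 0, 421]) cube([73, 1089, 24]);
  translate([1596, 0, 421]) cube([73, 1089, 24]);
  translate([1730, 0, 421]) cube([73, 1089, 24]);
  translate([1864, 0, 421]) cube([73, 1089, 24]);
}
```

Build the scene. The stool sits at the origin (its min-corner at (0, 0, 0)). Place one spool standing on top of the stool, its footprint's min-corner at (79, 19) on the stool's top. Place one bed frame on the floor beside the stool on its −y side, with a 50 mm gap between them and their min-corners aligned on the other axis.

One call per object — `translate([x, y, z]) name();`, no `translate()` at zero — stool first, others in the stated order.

stool();
translate([79, 19, 433]) spool();
translate([0, -1139, 0]) bed_frame();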